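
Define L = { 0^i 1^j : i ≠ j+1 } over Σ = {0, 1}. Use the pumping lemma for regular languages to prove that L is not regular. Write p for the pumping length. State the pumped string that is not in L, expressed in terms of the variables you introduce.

0^{p+p!} 1^{p+p!-1}

Assume L is regular; let p be its pumping constant.
Choose w = 0^p 1^{p+p!-1}. Since p ≠ (p+p!-1)+1 = p+p!, w ∈ L; and |w| ≥ p.
The pumping lemma gives a decomposition w = xyz where |xy| ≤ p and y is nonempty.
Since the first p symbols of w are all 0's and |xy| ≤ p, y lies entirely in the leading 0-block: y = 0^k for some k with 1 ≤ k ≤ p.
Since 1 ≤ k ≤ p, k divides p!; set t = 1 + p!/k. Then xy^t z has p + (p!/k)·k = p + p! copies of 0. Now the 0-count is p+p! and (1-count)+1 = (p+p!-1)+1 = p+p!, so i ≠ j+1 fails. So xy^t z = 0^{p+p!} 1^{p+p!-1} ∉ L.
Contradiction. Therefore L is not regular.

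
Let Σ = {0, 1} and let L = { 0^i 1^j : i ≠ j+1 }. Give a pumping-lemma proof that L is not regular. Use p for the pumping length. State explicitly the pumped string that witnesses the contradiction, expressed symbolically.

0^{p+p!} 1^{p+p!-1}

Toward a contradiction, assume L is regular with pumping length p.
Choose w = 0^p 1^{p+p!-1}. Since p ≠ (p+p!-1)+1 = p+p!, w ∈ L; and |w| ≥ p.
Write w = xyz as guaranteed by the lemma, with |xy| ≤ p and |y| ≥ 1.
Since the first p symbols of w are all 0's and |xy| ≤ p, y lies entirely in the leading 0-block: y = 0^k for some k with 1 ≤ k ≤ p.
Since 1 ≤ k ≤ p, k divides p!; set t = 1 + p!/k. Then xy^t z has p + (p!/k)·k = p + p! copies of 0. Now the 0-count is p+p! and (1-count)+1 = (p+p!-1)+1 = p+p!, so i ≠ j+1 fails. So xy^t z = 0^{p+p!} 1^{p+p!-1} ∉ L.
Contradiction. Therefore L is not regular.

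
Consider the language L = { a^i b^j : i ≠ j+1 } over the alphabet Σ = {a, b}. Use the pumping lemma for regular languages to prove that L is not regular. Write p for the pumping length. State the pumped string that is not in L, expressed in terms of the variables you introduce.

Assume L is regular; let p be its pumping constant.
Choose w = a^p b^{p+p!-1}. Since p ≠ (p+p!-1)+1 = p+p!, w ∈ L; and |w| ≥ p.
By the pumping lemma, w = xyz with |xy| ≤ p and |y| > 0.
The first p characters of w are a's, so xy (and hence y) consists only of a's. Write y = a^k, 1 ≤ k ≤ p.
Since 1 ≤ k ≤ p, k divides p!; set t = 1 + p!/k. Then xy^t z has p + (p!/k)·k = p + p! copies of a. Now the a-count is p+p! and (b-count)+1 = (p+p!-1)+1 = p+p!, so i ≠ j+1 fails. So xy^t z = a^{p+p!} b^{p+p!-1} ∉ L.
Contradiction. Therefore L is not regular.

a^{p+p!} b^{p+p!-1}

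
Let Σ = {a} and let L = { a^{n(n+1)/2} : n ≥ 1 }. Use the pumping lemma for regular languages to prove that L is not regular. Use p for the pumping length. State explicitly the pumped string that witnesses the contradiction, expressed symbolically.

a^{p(p+1)/2+k}

Assume L is regular; let p be its pumping constant.
Take w = a^{p(p+1)/2} ∈ L with |w| = p(p+1)/2 ≥ p.
Write w = xyz as guaranteed by the lemma, with |xy| ≤ p and y is nonempty.
Then y = a^k for some k with 1 ≤ k ≤ p.
Pump with i = 2: xy^2z = a^{p(p+1)/2+k}. Since 1 ≤ k ≤ p, p(p+1)/2 < p(p+1)/2+k ≤ p(p+1)/2+p < (p+1)(p+2)/2, so p(p+1)/2+k is strictly between consecutive triangular numbers. So xy^2z ∉ L.
This contradicts the pumping lemma, so L is not regular.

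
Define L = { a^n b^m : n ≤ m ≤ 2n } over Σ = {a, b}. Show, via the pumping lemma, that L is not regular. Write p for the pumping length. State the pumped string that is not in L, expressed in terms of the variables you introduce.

a^{p+k} b^p

Assume L is regular; let p be its pumping constant.
Take w = a^p b^p ∈ L (since p ≤ p ≤ 2p), with |w| = 2p ≥ p.
Write w = xyz as guaranteed by the lemma, with |xy| ≤ p and y is nonempty.
The first p characters of w are a's, so xy (and hence y) consists only of a's. Write y = a^k, 1 ≤ k ≤ p.
Pump with i = 2: xy^2z = a^{p+k} b^p. Now n = p+k > p = m, so the condition n ≤ m fails. Thus xy^2z ∉ L.
This contradicts the pumping lemma, so L is not regular.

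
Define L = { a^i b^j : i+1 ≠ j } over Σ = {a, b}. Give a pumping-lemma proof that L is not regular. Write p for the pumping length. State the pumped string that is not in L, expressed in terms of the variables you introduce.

Assume L is regular. Let p be the pumping length given by the pumping lemma.
Choose w = a^p b^{p+p!+1}. Since p ≠ (p+p!+1)-1 = p+p!, w ∈ L; and |w| ≥ p.
The pumping lemma gives a decomposition w = xyz where |xy| ≤ p and |y| > 0.
Since the first p symbols of w are all a's and |xy| ≤ p, y lies entirely in the leading a-block: y = a^k for some k with 1 ≤ k ≤ p.
Since 1 ≤ k ≤ p, k divides p!; set t = 1 + p!/k. Then xy^t z has p + (p!/k)·k = p + p! copies of a. Now the a-count is p+p! and (b-count)-1 = (p+p!+1)-1 = p+p!, so i+1 ≠ j fails. So xy^t z = a^{p+p!} b^{p+p!+1} ∉ L.
This is a contradiction; hence L is not regular.

a^{p+p!} b^{p+p!+1}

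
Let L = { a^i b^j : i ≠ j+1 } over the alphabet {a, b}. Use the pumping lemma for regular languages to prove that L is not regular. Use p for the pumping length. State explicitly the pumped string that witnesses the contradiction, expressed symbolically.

Toward a contradiction, assume L is regular with pumping length p.
Choose w = a^p b^{p+p!-1}. Since p ≠ (p+p!-1)+1 = p+p!, w ∈ L; and |w| ≥ p.
Write w = xyz as guaranteed by the lemma, with |xy| ≤ p and |y| ≥ 1.
Since the first p symbols of w are all a's and |xy| ≤ p, y lies entirely in the leading a-block: y = a^k for some k with 1 ≤ k ≤ p.
Since 1 ≤ k ≤ p, k divides p!; set t = 1 + p!/k. Then xy^t z has p + (p!/k)·k = p + p! copies of a. Now the a-count is p+p! and (b-count)+1 = (p+p!-1)+1 = p+p!, so i ≠ j+1 fails. So xy^t z = a^{p+p!} b^{p+p!-1} ∉ L.
This is a contradiction; hence L is not regular.

a^{p+p!} b^{p+p!-1}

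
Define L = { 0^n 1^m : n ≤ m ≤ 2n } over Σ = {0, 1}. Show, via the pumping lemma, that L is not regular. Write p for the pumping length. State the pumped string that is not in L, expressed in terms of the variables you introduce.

Assume L is regular. Let p be the pumping length given by the pumping lemma.
Take w = 0^p 1^p ∈ L (since p ≤ p ≤ 2p), with |w| = 2p ≥ p.
Write w = xyz as guaranteed by the lemma, with |xy| ≤ p and |y| ≥ 1.
Because |xy| ≤ p and w begins with p copies of 0, we have y = 0^k with 1 ≤ k ≤ p.
Pump with i = 2: xy^2z = 0^{p+k} 1^p. Now n = p+k > p = m, so the condition n ≤ m fails. Thus xy^2z ∉ L.
Contradiction. Therefore L is not regular.

0^{p+k} 1^p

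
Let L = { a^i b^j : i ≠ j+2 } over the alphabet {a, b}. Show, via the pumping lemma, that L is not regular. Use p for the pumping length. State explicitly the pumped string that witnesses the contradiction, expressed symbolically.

a^{p+p!} b^{p+p!-2}

Assume L is regular. Let p be the pumping length given by the pumping lemma.
Choose w = a^p b^{p+p!-2}. Since p ≠ (p+p!-2)+2 = p+p!, w ∈ L; and |w| ≥ p.
Write w = xyz as guaranteed by the lemma, with |xy| ≤ p and |y| > 0.
Since the first p symbols of w are all a's and |xy| ≤ p, y lies entirely in the leading a-block: y = a^k for some k with 1 ≤ k ≤ p.
Since 1 ≤ k ≤ p, k divides p!; set t = 1 + p!/k. Then xy^t z has p + (p!/k)·k = p + p! copies of a. Now the a-count is p+p! and (b-count)+2 = (p+p!-2)+2 = p+p!, so i ≠ j+2 fails. So xy^t z = a^{p+p!} b^{p+p!-2} ∉ L.
This is a contradiction; hence L is not regular.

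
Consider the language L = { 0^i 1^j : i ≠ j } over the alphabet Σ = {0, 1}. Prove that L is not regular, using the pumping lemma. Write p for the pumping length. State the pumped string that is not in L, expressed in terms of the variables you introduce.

0^{p+p!} 1^{p+p!}

Toward a contradiction, assume L is regular with pumping length p.
Choose w = 0^p 1^{p+p!}. Since p ≠ p+p!, w ∈ L; and |w| ≥ p.
Write w = xyz as guaranteed by the lemma, with |xy| ≤ p and |y| ≥ 1.
The first p characters of w are 0's, so xy (and hence y) consists only of 0's. Write y = 0^k, 1 ≤ k ≤ p.
Since 1 ≤ k ≤ p, k divides p!; set t = 1 + p!/k. Then xy^t z has p + (p!/k)·k = p + p! copies of 0. Now the 0-count equals the 1-count, so i ≠ j fails. So xy^t z = 0^{p+p!} 1^{p+p!} ∉ L.
This contradicts the pumping lemma, so L is not regular.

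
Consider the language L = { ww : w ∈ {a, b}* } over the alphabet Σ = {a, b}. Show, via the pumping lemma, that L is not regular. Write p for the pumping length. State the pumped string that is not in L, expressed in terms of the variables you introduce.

a^{p+k} b^p a^p b^p

Suppose for contradiction that L is regular, and let p be the pumping length.
Take w = a^p b^p a^p b^p = uu where u = a^pb^p; then w ∈ L and |w| = 4p ≥ p.
The pumping lemma gives a decomposition w = xyz where |xy| ≤ p and |y| ≥ 1.
The first p characters of w are a's, so xy (and hence y) consists only of a's. Write y = a^k, 1 ≤ k ≤ p.
Pump with i = 2: xy^2z = a^{p+k} b^p a^p b^p, of length 4p+k. Suppose this equals vv. The string starts with a and ends with b, so v does too; thus the boundary between the two copies of v is a b→a transition. There is exactly one such transition, at position 2p+k, so |v| = 2p+k and |vv| = 4p+2k ≠ 4p+k since k ≥ 1. So xy^2z ∉ L.
This is a contradiction; hence L is not regular.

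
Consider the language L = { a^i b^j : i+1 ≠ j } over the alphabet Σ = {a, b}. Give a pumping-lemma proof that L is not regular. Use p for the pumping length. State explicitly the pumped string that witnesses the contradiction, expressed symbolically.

a^{p+p!} b^{p+p!+1}

Suppose for contradiction that L is regular, and let p be the pumping length.
Choose w = a^p b^{p+p!+1}. Since p ≠ (p+p!+1)-1 = p+p!, w ∈ L; and |w| ≥ p.
Write w = xyz as guaranteed by the lemma, with |xy| ≤ p and |y| > 0.
Because |xy| ≤ p and w begins with p copies of a, we have y = a^k with 1 ≤ k ≤ p.
Since 1 ≤ k ≤ p, k divides p!; set t = 1 + p!/k. Then xy^t z has p + (p!/k)·k = p + p! copies of a. Now the a-count is p+p! and (b-count)-1 = (p+p!+1)-1 = p+p!, so i+1 ≠ j fails. So xy^t z = a^{p+p!} b^{p+p!+1} ∉ L.
This contradicts the pumping lemma, so L is not regular.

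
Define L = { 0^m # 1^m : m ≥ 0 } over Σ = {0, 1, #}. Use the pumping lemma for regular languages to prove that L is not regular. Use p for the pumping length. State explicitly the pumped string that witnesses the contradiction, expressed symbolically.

Suppose for contradiction that L is regular, and let p be the pumping length.
Take w = 0^p # 1^p ∈ L with |w| = 2p+1 ≥ p.
The pumping lemma gives a decomposition w = xyz where |xy| ≤ p and |y| ≥ 1.
Because |xy| ≤ p and w begins with p copies of 0, we have y = 0^k with 1 ≤ k ≤ p.
Pump with i = 2: xy^2z = 0^{p+k} # 1^p, which would require p+k = p. But k ≥ 1, so xy^2z ∉ L.
This contradicts the pumping lemma, so L is not regular.

0^{p+k} # 1^p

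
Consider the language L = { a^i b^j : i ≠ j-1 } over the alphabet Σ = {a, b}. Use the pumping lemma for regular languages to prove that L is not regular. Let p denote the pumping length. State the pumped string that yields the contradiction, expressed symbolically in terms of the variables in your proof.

a^{p+p!} b^{p+p!+1}

Toward a contradiction, assume L is regular with pumping length p.
Choose w = a^p b^{p+p!+1}. Since p ≠ (p+p!+1)-1 = p+p!, w ∈ L; and |w| ≥ p.
By the pumping lemma, w = xyz with |xy| ≤ p and y is nonempty.
The first p characters of w are a's, so xy (and hence y) consists only of a's. Write y = a^k, 1 ≤ k ≤ p.
Since 1 ≤ k ≤ p, k divides p!; set t = 1 + p!/k. Then xy^t z has p + (p!/k)·k = p + p! copies of a. Now the a-count is p+p! and (b-count)-1 = (p+p!+1)-1 = p+p!, so i ≠ j-1 fails. So xy^t z = a^{p+p!} b^{p+p!+1} ∉ L.
This contradicts the pumping lemma, so L is not regular.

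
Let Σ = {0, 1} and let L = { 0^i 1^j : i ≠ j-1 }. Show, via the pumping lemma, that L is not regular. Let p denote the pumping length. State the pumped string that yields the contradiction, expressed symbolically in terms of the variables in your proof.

Assume L is regular; let p be its pumping constant.
Choose w = 0^p 1^{p+p!+1}. Since p ≠ (p+p!+1)-1 = p+p!, w ∈ L; and |w| ≥ p.
By the pumping lemma, w = xyz with |xy| ≤ p and |y| > 0.
Because |xy| ≤ p and w begins with p copies of 0, we have y = 0^k with 1 ≤ k ≤ p.
Since 1 ≤ k ≤ p, k divides p!; set t = 1 + p!/k. Then xy^t z has p + (p!/k)·k = p + p! copies of 0. Now the 0-count is p+p! and (1-count)-1 = (p+p!+1)-1 = p+p!, so i ≠ j-1 fails. So xy^t z = 0^{p+p!} 1^{p+p!+1} ∉ L.
Contradiction. Therefore L is not regular.

0^{p+p!} 1^{p+p!+1}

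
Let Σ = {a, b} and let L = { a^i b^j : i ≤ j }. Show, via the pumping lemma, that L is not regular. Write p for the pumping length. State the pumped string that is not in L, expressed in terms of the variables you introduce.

a^{p+k} b^p

Toward a contradiction, assume L is regular with pumping length p.
Choose w = a^p b^p ∈ L, with |w| = 2p ≥ p.
The pumping lemma gives a decomposition w = xyz where |xy| ≤ p and y is nonempty.
The first p characters of w are a's, so xy (and hence y) consists only of a's. Write y = a^k, 1 ≤ k ≤ p.
Consider xy^2z = a^{p+k} b^p. Since k ≥ 1, the a-count p+k exceeds the b-count p, so i ≤ j fails; thus xy^2z ∉ L.
This contradicts the pumping lemma, so L is not regular.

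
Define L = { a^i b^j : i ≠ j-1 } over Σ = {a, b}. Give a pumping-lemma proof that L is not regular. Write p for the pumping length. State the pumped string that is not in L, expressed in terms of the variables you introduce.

Suppose for contradiction that L is regular, and let p be the pumping length.
Choose w = a^p b^{p+p!+1}. Since p ≠ (p+p!+1)-1 = p+p!, w ∈ L; and |w| ≥ p.
The pumping lemma gives a decomposition w = xyz where |xy| ≤ p and y is nonempty.
Since the first p symbols of w are all a's and |xy| ≤ p, y lies entirely in the leading a-block: y = a^k for some k with 1 ≤ k ≤ p.
Since 1 ≤ k ≤ p, k divides p!; set t = 1 + p!/k. Then xy^t z has p + (p!/k)·k = p + p! copies of a. Now the a-count is p+p! and (b-count)-1 = (p+p!+1)-1 = p+p!, so i ≠ j-1 fails. So xy^t z = a^{p+p!} b^{p+p!+1} ∉ L.
Contradiction. Therefore L is not regular.

a^{p+p!} b^{p+p!+1}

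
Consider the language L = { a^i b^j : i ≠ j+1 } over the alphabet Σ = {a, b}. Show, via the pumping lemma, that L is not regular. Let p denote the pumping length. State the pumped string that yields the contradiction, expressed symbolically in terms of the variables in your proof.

Suppose for contradiction that L is regular, and let p be the pumping length.
Choose w = a^p b^{p+p!-1}. Since p ≠ (p+p!-1)+1 = p+p!, w ∈ L; and |w| ≥ p.
The pumping lemma gives a decomposition w = xyz where |xy| ≤ p and |y| > 0.
The first p characters of w are a's, so xy (and hence y) consists only of a's. Write y = a^k, 1 ≤ k ≤ p.
Since 1 ≤ k ≤ p, k divides p!; set t = 1 + p!/k. Then xy^t z has p + (p!/k)·k = p + p! copies of a. Now the a-count is p+p! and (b-count)+1 = (p+p!-1)+1 = p+p!, so i ≠ j+1 fails. So xy^t z = a^{p+p!} b^{p+p!-1} ∉ L.
This contradicts the pumping lemma, so L is not regular.

a^{p+p!} b^{p+p!-1}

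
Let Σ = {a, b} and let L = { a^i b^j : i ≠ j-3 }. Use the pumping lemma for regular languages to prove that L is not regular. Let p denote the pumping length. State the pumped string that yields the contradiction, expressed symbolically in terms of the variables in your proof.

a^{p+p!} b^{p+p!+3}

Assume L is regular; let p be its pumping constant.
Choose w = a^p b^{p+p!+3}. Since p ≠ (p+p!+3)-3 = p+p!, w ∈ L; and |w| ≥ p.
The pumping lemma gives a decomposition w = xyz where |xy| ≤ p and y is nonempty.
Because |xy| ≤ p and w begins with p copies of a, we have y = a^k with 1 ≤ k ≤ p.
Since 1 ≤ k ≤ p, k divides p!; set t = 1 + p!/k. Then xy^t z has p + (p!/k)·k = p + p! copies of a. Now the a-count is p+p! and (b-count)-3 = (p+p!+3)-3 = p+p!, so i ≠ j-3 fails. So xy^t z = a^{p+p!} b^{p+p!+3} ∉ L.
Contradiction. Therefore L is not regular.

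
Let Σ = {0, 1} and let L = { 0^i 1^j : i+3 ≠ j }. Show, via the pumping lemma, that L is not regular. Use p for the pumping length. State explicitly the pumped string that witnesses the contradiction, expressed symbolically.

0^{p+p!} 1^{p+p!+3}

Assume L is regular; let p be its pumping constant.
Choose w = 0^p 1^{p+p!+3}. Since p ≠ (p+p!+3)-3 = p+p!, w ∈ L; and |w| ≥ p.
The pumping lemma gives a decomposition w = xyz where |xy| ≤ p and |y| ≥ 1.
The first p characters of w are 0's, so xy (and hence y) consists only of 0's. Write y = 0^k, 1 ≤ k ≤ p.
Since 1 ≤ k ≤ p, k divides p!; set t = 1 + p!/k. Then xy^t z has p + (p!/k)·k = p + p! copies of 0. Now the 0-count is p+p! and (1-count)-3 = (p+p!+3)-3 = p+p!, so i+3 ≠ j fails. So xy^t z = 0^{p+p!} 1^{p+p!+3} ∉ L.
Contradiction. Therefore L is not regular.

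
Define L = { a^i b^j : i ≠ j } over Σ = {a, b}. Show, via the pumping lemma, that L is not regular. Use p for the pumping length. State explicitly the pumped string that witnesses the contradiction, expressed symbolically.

Assume L is regular. Let p be the pumping length given by the pumping lemma.
Choose w = a^p b^{p+p!}. Since p ≠ p+p!, w ∈ L; and |w| ≥ p.
The pumping lemma gives a decomposition w = xyz where |xy| ≤ p and y is nonempty.
Since the first p symbols of w are all a's and |xy| ≤ p, y lies entirely in the leading a-block: y = a^k for some k with 1 ≤ k ≤ p.
Since 1 ≤ k ≤ p, k divides p!; set t = 1 + p!/k. Then xy^t z has p + (p!/k)·k = p + p! copies of a. Now the a-count equals the b-count, so i ≠ j fails. So xy^t z = a^{p+p!} b^{p+p!} ∉ L.
Contradiction. Therefore L is not regular.

a^{p+p!} b^{p+p!}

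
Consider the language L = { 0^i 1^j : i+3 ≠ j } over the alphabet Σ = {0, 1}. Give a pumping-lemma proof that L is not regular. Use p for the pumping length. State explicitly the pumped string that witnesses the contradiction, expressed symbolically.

Toward a contradiction, assume L is regular with pumping length p.
Choose w = 0^p 1^{p+p!+3}. Since p ≠ (p+p!+3)-3 = p+p!, w ∈ L; and |w| ≥ p.
The pumping lemma gives a decomposition w = xyz where |xy| ≤ p and |y| ≥ 1.
Since the first p symbols of w are all 0's and |xy| ≤ p, y lies entirely in the leading 0-block: y = 0^k for some k with 1 ≤ k ≤ p.
Since 1 ≤ k ≤ p, k divides p!; set t = 1 + p!/k. Then xy^t z has p + (p!/k)·k = p + p! copies of 0. Now the 0-count is p+p! and (1-count)-3 = (p+p!+3)-3 = p+p!, so i+3 ≠ j fails. So xy^t z = 0^{p+p!} 1^{p+p!+3} ∉ L.
This is a contradiction; hence L is not regular.

0^{p+p!} 1^{p+p!+3}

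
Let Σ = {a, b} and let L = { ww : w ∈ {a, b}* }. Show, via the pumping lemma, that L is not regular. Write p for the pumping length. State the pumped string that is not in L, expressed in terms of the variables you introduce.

a^{p+k} b^p a^p b^p

Toward a contradiction, assume L is regular with pumping length p.
Take w = a^p b^p a^p b^p = uu where u = a^pb^p; then w ∈ L and |w| = 4p ≥ p.
The pumping lemma gives a decomposition w = xyz where |xy| ≤ p and |y| > 0.
Since the first p symbols of w are all a's and |xy| ≤ p, y lies entirely in the leading a-block: y = a^k for some k with 1 ≤ k ≤ p.
Pump with i = 2: xy^2z = a^{p+k} b^p a^p b^p, of length 4p+k. Suppose this equals vv. The string starts with a and ends with b, so v does too; thus the boundary between the two copies of v is a b→a transition. There is exactly one such transition, at position 2p+k, so |v| = 2p+k and |vv| = 4p+2k ≠ 4p+k since k ≥ 1. So xy^2z ∉ L.
Contradiction. Therefore L is not regular.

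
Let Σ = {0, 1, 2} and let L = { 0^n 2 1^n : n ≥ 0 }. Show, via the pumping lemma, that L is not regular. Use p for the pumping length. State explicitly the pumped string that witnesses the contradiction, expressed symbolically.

0^{p+k} 2 1^p

Assume L is regular; let p be its pumping constant.
Take w = 0^p 2 1^p ∈ L with |w| = 2p+1 ≥ p.
Write w = xyz as guaranteed by the lemma, with |xy| ≤ p and |y| ≥ 1.
Since the first p symbols of w are all 0's and |xy| ≤ p, y lies entirely in the leading 0-block: y = 0^k for some k with 1 ≤ k ≤ p.
Pump with i = 2: xy^2z = 0^{p+k} 2 1^p, which would require p+k = p. But k ≥ 1, so xy^2z ∉ L.
Contradiction. Therefore L is not regular.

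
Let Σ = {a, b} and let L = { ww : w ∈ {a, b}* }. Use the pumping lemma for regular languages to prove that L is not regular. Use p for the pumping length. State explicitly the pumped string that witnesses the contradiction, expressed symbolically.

Suppose for contradiction that L is regular, and let p be the pumping length.
Take w = a^p b^p a^p b^p = uu where u = a^pb^p; then w ∈ L and |w| = 4p ≥ p.
Write w = xyz as guaranteed by the lemma, with |xy| ≤ p and |y| > 0.
Because |xy| ≤ p and w begins with p copies of a, we have y = a^k with 1 ≤ k ≤ p.
Pump with i = 2: xy^2z = a^{p+k} b^p a^p b^p, of length 4p+k. Suppose this equals vv. The string starts with a and ends with b, so v does too; thus the boundary between the two copies of v is a b→a transition. There is exactly one such transition, at position 2p+k, so |v| = 2p+k and |vv| = 4p+2k ≠ 4p+k since k ≥ 1. So xy^2z ∉ L.
Contradiction. Therefore L is not regular.

a^{p+k} b^p a^p b^p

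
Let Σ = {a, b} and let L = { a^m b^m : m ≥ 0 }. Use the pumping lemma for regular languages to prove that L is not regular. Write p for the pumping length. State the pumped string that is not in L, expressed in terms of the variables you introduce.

a^{p+k} b^p

Assume L is regular. Let p be the pumping length given by the pumping lemma.
Let w = a^p b^p ∈ L; note |w| = 2p ≥ p.
Write w = xyz as guaranteed by the lemma, with |xy| ≤ p and y is nonempty.
Since the first p symbols of w are all a's and |xy| ≤ p, y lies entirely in the leading a-block: y = a^k for some k with 1 ≤ k ≤ p.
Pump with i = 2: xy^2z = a^{p+k} b^p. For this to lie in L we would need p = p+k, which forces k = 0. But k ≥ 1, so xy^2z ∉ L.
This contradicts the pumping lemma, so L is not regular.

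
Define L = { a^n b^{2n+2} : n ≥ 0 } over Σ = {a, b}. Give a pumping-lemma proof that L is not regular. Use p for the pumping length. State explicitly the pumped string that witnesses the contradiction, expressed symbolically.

Toward a contradiction, assume L is regular with pumping length p.
Let w = a^p b^{2p+2} ∈ L; note |w| = 3p+2 ≥ p.
Write w = xyz as guaranteed by the lemma, with |xy| ≤ p and |y| > 0.
Because |xy| ≤ p and w begins with p copies of a, we have y = a^k with 1 ≤ k ≤ p.
Pump with i = 2: xy^2z = a^{p+k} b^{2p+2}. For this to lie in L we would need 2p+2 = 2(p+k)+2, which forces k = 0. But k ≥ 1, so xy^2z ∉ L.
Contradiction. Therefore L is not regular.

a^{p+k} b^{2p+2}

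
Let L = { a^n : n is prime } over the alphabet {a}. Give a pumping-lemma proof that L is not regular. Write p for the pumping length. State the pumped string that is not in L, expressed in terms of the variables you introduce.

a^{q(1+k)}

Toward a contradiction, assume L is regular with pumping length p.
Let q be a prime with q ≥ p+2 (infinitely many primes exist), and take w = a^q ∈ L with |w| = q ≥ p.
By the pumping lemma, w = xyz with |xy| ≤ p and y is nonempty.
Then y = a^k for some k with 1 ≤ k ≤ p.
Since 1 ≤ k ≤ p, |xz| = q-k. Pump with i = q+1: |xy^{q+1}z| = (q-k)+(q+1)k = q+qk = q(1+k), which is composite (both factors ≥ 2). So xy^{q+1}z = a^{q(1+k)} ∉ L.
This is a contradiction; hence L is not regular.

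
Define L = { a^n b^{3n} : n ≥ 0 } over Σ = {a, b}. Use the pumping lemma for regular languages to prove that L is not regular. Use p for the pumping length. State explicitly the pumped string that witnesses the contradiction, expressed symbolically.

a^{p+k} b^{3p}

Suppose for contradiction that L is regular, and let p be the pumping length.
Let w = a^p b^{3p} ∈ L; note |w| = 4p ≥ p.
By the pumping lemma, w = xyz with |xy| ≤ p and |y| ≥ 1.
Since the first p symbols of w are all a's and |xy| ≤ p, y lies entirely in the leading a-block: y = a^k for some k with 1 ≤ k ≤ p.
Pump with i = 2: xy^2z = a^{p+k} b^{3p}. For this to lie in L we would need 3p = 3(p+k), which forces k = 0. But k ≥ 1, so xy^2z ∉ L.
This contradicts the pumping lemma, so L is not regular.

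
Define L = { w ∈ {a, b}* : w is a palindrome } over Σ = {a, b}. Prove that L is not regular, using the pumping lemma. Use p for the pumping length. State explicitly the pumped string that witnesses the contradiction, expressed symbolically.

Assume L is regular; let p be its pumping constant.
Take w = a^p b a^p, a palindrome of length 2p+1 ≥ p.
By the pumping lemma, w = xyz with |xy| ≤ p and y is nonempty.
Since the first p symbols of w are all a's and |xy| ≤ p, y lies entirely in the leading a-block: y = a^k for some k with 1 ≤ k ≤ p.
Pump with i = 2: xy^2z = a^{p+k} b a^p. Its reverse is a^p b a^{p+k}, which differs from xy^2z since k ≥ 1. So xy^2z is not a palindrome and xy^2z ∉ L.
Contradiction. Therefore L is not regular.

a^{p+k} b a^p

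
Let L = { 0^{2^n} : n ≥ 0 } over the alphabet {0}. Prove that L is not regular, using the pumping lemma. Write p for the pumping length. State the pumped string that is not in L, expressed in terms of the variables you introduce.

0^{2^p+k}

Assume L is regular; let p be its pumping constant.
Take w = 0^{2^p} ∈ L with |w| = 2^p ≥ p.
Write w = xyz as guaranteed by the lemma, with |xy| ≤ p and |y| ≥ 1.
Then y = 0^k for some k with 1 ≤ k ≤ p.
Pump with i = 2: xy^2z = 0^{2^p+k}. Since 1 ≤ k ≤ p < 2^p, we have 2^p < 2^p+k < 2^{p+1}, so 2^p+k is not a power of 2. So xy^2z ∉ L.
This is a contradiction; hence L is not regular.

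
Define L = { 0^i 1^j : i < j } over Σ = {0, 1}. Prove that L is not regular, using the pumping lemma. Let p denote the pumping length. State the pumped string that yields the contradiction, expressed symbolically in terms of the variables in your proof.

0^{p+k} 1^{p+1}

Assume L is regular. Let p be the pumping length given by the pumping lemma.
Choose w = 0^p 1^{p+1} ∈ L, with |w| = 2p+1 ≥ p.
The pumping lemma gives a decomposition w = xyz where |xy| ≤ p and y is nonempty.
Since the first p symbols of w are all 0's and |xy| ≤ p, y lies entirely in the leading 0-block: y = 0^k for some k with 1 ≤ k ≤ p.
Consider xy^2z = 0^{p+k} 1^{p+1}. Since k ≥ 1, the 0-count p+k is at least p+1, so i < j fails; thus xy^2z ∉ L.
Contradiction. Therefore L is not regular.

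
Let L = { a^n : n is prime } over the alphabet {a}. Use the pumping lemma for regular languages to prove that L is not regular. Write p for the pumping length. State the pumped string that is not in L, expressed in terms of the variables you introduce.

a^{q(1+k)}

Assume L is regular; let p be its pumping constant.
Let q be a prime with q ≥ p+2 (infinitely many primes exist), and take w = a^q ∈ L with |w| = q ≥ p.
The pumping lemma gives a decomposition w = xyz where |xy| ≤ p and y is nonempty.
Then y = a^k for some k with 1 ≤ k ≤ p.
Since 1 ≤ k ≤ p, |xz| = q-k. Pump with i = q+1: |xy^{q+1}z| = (q-k)+(q+1)k = q+qk = q(1+k), which is composite (both factors ≥ 2). So xy^{q+1}z = a^{q(1+k)} ∉ L.
This is a contradiction; hence L is not regular.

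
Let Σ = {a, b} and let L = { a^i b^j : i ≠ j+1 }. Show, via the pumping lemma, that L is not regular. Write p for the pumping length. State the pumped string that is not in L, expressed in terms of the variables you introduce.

Toward a contradiction, assume L is regular with pumping length p.
Choose w = a^p b^{p+p!-1}. Since p ≠ (p+p!-1)+1 = p+p!, w ∈ L; and |w| ≥ p.
Write w = xyz as guaranteed by the lemma, with |xy| ≤ p and |y| > 0.
The first p characters of w are a's, so xy (and hence y) consists only of a's. Write y = a^k, 1 ≤ k ≤ p.
Since 1 ≤ k ≤ p, k divides p!; set t = 1 + p!/k. Then xy^t z has p + (p!/k)·k = p + p! copies of a. Now the a-count is p+p! and (b-count)+1 = (p+p!-1)+1 = p+p!, so i ≠ j+1 fails. So xy^t z = a^{p+p!} b^{p+p!-1} ∉ L.
This is a contradiction; hence L is not regular.

a^{p+p!} b^{p+p!-1}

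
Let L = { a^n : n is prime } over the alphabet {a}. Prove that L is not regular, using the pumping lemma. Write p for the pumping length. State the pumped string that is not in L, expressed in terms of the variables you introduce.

a^{q(1+k)}

Toward a contradiction, assume L is regular with pumping length p.
Let q be a prime with q ≥ p+2 (infinitely many primes exist), and take w = a^q ∈ L with |w| = q ≥ p.
By the pumping lemma, w = xyz with |xy| ≤ p and |y| > 0.
Then y = a^k for some k with 1 ≤ k ≤ p.
Since 1 ≤ k ≤ p, |xz| = q-k. Pump with i = q+1: |xy^{q+1}z| = (q-k)+(q+1)k = q+qk = q(1+k), which is composite (both factors ≥ 2). So xy^{q+1}z = a^{q(1+k)} ∉ L.
This is a contradiction; hence L is not regular.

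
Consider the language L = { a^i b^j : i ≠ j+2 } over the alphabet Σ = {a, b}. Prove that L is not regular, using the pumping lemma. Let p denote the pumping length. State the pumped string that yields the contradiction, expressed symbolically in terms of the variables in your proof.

Toward a contradiction, assume L is regular with pumping length p.
Choose w = a^p b^{p+p!-2}. Since p ≠ (p+p!-2)+2 = p+p!, w ∈ L; and |w| ≥ p.
The pumping lemma gives a decomposition w = xyz where |xy| ≤ p and |y| > 0.
Since the first p symbols of w are all a's and |xy| ≤ p, y lies entirely in the leading a-block: y = a^k for some k with 1 ≤ k ≤ p.
Since 1 ≤ k ≤ p, k divides p!; set t = 1 + p!/k. Then xy^t z has p + (p!/k)·k = p + p! copies of a. Now the a-count is p+p! and (b-count)+2 = (p+p!-2)+2 = p+p!, so i ≠ j+2 fails. So xy^t z = a^{p+p!} b^{p+p!-2} ∉ L.
This contradicts the pumping lemma, so L is not regular.

a^{p+p!} b^{p+p!-2}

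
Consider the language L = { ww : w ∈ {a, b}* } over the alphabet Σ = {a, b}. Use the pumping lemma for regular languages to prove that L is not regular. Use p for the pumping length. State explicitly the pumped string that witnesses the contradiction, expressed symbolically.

Assume L is regular. Let p be the pumping length given by the pumping lemma.
Take w = a^p b^p a^p b^p = uu where u = a^pb^p; then w ∈ L and |w| = 4p ≥ p.
By the pumping lemma, w = xyz with |xy| ≤ p and y is nonempty.
Since the first p symbols of w are all a's and |xy| ≤ p, y lies entirely in the leading a-block: y = a^k for some k with 1 ≤ k ≤ p.
Pump with i = 2: xy^2z = a^{p+k} b^p a^p b^p, of length 4p+k. Suppose this equals vv. The string starts with a and ends with b, so v does too; thus the boundary between the two copies of v is a b→a transition. There is exactly one such transition, at position 2p+k, so |v| = 2p+k and |vv| = 4p+2k ≠ 4p+k since k ≥ 1. So xy^2z ∉ L.
This contradicts the pumping lemma, so L is not regular.

a^{p+k} b^p a^p b^p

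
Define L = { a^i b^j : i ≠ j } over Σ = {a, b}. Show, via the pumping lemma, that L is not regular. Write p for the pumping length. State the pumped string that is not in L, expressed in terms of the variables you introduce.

Suppose for contradiction that L is regular, and let p be the pumping length.
Choose w = a^p b^{p+p!}. Since p ≠ p+p!, w ∈ L; and |w| ≥ p.
Write w = xyz as guaranteed by the lemma, with |xy| ≤ p and |y| > 0.
Because |xy| ≤ p and w begins with p copies of a, we have y = a^k with 1 ≤ k ≤ p.
Since 1 ≤ k ≤ p, k divides p!; set t = 1 + p!/k. Then xy^t z has p + (p!/k)·k = p + p! copies of a. Now the a-count equals the b-count, so i ≠ j fails. So xy^t z = a^{p+p!} b^{p+p!} ∉ L.
Contradiction. Therefore L is not regular.

a^{p+p!} b^{p+p!}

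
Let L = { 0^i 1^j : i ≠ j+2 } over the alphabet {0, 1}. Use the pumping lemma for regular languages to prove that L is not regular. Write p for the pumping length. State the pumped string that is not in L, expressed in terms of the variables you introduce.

Toward a contradiction, assume L is regular with pumping length p.
Choose w = 0^p 1^{p+p!-2}. Since p ≠ (p+p!-2)+2 = p+p!, w ∈ L; and |w| ≥ p.
The pumping lemma gives a decomposition w = xyz where |xy| ≤ p and |y| ≥ 1.
Because |xy| ≤ p and w begins with p copies of 0, we have y = 0^k with 1 ≤ k ≤ p.
Since 1 ≤ k ≤ p, k divides p!; set t = 1 + p!/k. Then xy^t z has p + (p!/k)·k = p + p! copies of 0. Now the 0-count is p+p! and (1-count)+2 = (p+p!-2)+2 = p+p!, so i ≠ j+2 fails. So xy^t z = 0^{p+p!} 1^{p+p!-2} ∉ L.
This contradicts the pumping lemma, so L is not regular.

0^{p+p!} 1^{p+p!-2}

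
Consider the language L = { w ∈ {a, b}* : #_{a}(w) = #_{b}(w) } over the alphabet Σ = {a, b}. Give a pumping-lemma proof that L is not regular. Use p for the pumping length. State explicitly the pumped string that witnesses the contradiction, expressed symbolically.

a^{p+k} b^p

Toward a contradiction, assume L is regular with pumping length p.
Choose w = a^p b^p ∈ L with |w| = 2p ≥ p.
By the pumping lemma, w = xyz with |xy| ≤ p and |y| ≥ 1.
Because |xy| ≤ p and w begins with p copies of a, we have y = a^k with 1 ≤ k ≤ p.
Pump with i = 2: xy^2z = a^{p+k} b^p has p+k occurrences of a but only p of b. Since k ≥ 1 the counts differ, so xy^2z ∉ L.
This is a contradiction; hence L is not regular.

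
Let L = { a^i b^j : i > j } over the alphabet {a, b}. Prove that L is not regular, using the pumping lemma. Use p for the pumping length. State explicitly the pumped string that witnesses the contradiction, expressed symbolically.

Toward a contradiction, assume L is regular with pumping length p.
Choose w = a^{p+1} b^p ∈ L, with |w| = 2p+1 ≥ p.
The pumping lemma gives a decomposition w = xyz where |xy| ≤ p and |y| > 0.
Since the first p symbols of w are all a's and |xy| ≤ p, y lies entirely in the leading a-block: y = a^k for some k with 1 ≤ k ≤ p.
Consider xy^0z = xz = a^{p+1-k} b^p. Since k ≥ 1, the a-count p+1-k is at most p, so i > j fails; thus xz ∉ L.
This contradicts the pumping lemma, so L is not regular.

a^{p+1-k} b^p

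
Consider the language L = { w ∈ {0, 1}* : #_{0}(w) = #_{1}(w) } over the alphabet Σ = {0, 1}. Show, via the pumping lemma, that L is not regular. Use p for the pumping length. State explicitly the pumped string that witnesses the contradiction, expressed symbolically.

Suppose for contradiction that L is regular, and let p be the pumping length.
Choose w = 0^p 1^p ∈ L with |w| = 2p ≥ p.
Write w = xyz as guaranteed by the lemma, with |xy| ≤ p and y is nonempty.
The first p characters of w are 0's, so xy (and hence y) consists only of 0's. Write y = 0^k, 1 ≤ k ≤ p.
Pump with i = 2: xy^2z = 0^{p+k} 1^p has p+k occurrences of 0 but only p of 1. Since k ≥ 1 the counts differ, so xy^2z ∉ L.
This is a contradiction; hence L is not regular.

0^{p+k} 1^p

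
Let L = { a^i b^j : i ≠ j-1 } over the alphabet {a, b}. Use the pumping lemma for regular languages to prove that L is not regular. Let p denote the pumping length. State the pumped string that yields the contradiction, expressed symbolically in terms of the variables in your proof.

a^{p+p!} b^{p+p!+1}

Suppose for contradiction that L is regular, and let p be the pumping length.
Choose w = a^p b^{p+p!+1}. Since p ≠ (p+p!+1)-1 = p+p!, w ∈ L; and |w| ≥ p.
The pumping lemma gives a decomposition w = xyz where |xy| ≤ p and |y| > 0.
Since the first p symbols of w are all a's and |xy| ≤ p, y lies entirely in the leading a-block: y = a^k for some k with 1 ≤ k ≤ p.
Since 1 ≤ k ≤ p, k divides p!; set t = 1 + p!/k. Then xy^t z has p + (p!/k)·k = p + p! copies of a. Now the a-count is p+p! and (b-count)-1 = (p+p!+1)-1 = p+p!, so i ≠ j-1 fails. So xy^t z = a^{p+p!} b^{p+p!+1} ∉ L.
Contradiction. Therefore L is not regular.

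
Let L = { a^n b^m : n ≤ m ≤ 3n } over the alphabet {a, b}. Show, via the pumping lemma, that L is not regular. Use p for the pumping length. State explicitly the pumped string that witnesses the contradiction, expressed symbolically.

Toward a contradiction, assume L is regular with pumping length p.
Take w = a^p b^p ∈ L (since p ≤ p ≤ 3p), with |w| = 2p ≥ p.
Write w = xyz as guaranteed by the lemma, with |xy| ≤ p and |y| > 0.
Because |xy| ≤ p and w begins with p copies of a, we have y = a^k with 1 ≤ k ≤ p.
Pump with i = 2: xy^2z = a^{p+k} b^p. Now n = p+k > p = m, so the condition n ≤ m fails. Thus xy^2z ∉ L.
This is a contradiction; hence L is not regular.

a^{p+k} b^p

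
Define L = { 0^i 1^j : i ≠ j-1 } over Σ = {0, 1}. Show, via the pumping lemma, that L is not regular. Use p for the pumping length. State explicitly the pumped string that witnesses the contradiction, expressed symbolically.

0^{p+p!} 1^{p+p!+1}

Assume L is regular. Let p be the pumping length given by the pumping lemma.
Choose w = 0^p 1^{p+p!+1}. Since p ≠ (p+p!+1)-1 = p+p!, w ∈ L; and |w| ≥ p.
The pumping lemma gives a decomposition w = xyz where |xy| ≤ p and |y| > 0.
Since the first p symbols of w are all 0's and |xy| ≤ p, y lies entirely in the leading 0-block: y = 0^k for some k with 1 ≤ k ≤ p.
Since 1 ≤ k ≤ p, k divides p!; set t = 1 + p!/k. Then xy^t z has p + (p!/k)·k = p + p! copies of 0. Now the 0-count is p+p! and (1-count)-1 = (p+p!+1)-1 = p+p!, so i ≠ j-1 fails. So xy^t z = 0^{p+p!} 1^{p+p!+1} ∉ L.
Contradiction. Therefore L is not regular.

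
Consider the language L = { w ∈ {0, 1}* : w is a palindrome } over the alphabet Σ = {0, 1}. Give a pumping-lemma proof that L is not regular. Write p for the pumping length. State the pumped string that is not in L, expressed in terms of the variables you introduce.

Suppose for contradiction that L is regular, and let p be the pumping length.
Take w = 0^p 1 0^p, a palindrome of length 2p+1 ≥ p.
The pumping lemma gives a decomposition w = xyz where |xy| ≤ p and |y| ≥ 1.
The first p characters of w are 0's, so xy (and hence y) consists only of 0's. Write y = 0^k, 1 ≤ k ≤ p.
Pump with i = 2: xy^2z = 0^{p+k} 1 0^p. Its reverse is 0^p 1 0^{p+k}, which differs from xy^2z since k ≥ 1. So xy^2z is not a palindrome and xy^2z ∉ L.
Contradiction. Therefore L is not regular.

0^{p+k} 1 0^p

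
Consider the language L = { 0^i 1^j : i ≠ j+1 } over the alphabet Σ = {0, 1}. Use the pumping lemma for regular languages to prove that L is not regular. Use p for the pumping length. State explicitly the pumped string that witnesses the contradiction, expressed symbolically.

Toward a contradiction, assume L is regular with pumping length p.
Choose w = 0^p 1^{p+p!-1}. Since p ≠ (p+p!-1)+1 = p+p!, w ∈ L; and |w| ≥ p.
By the pumping lemma, w = xyz with |xy| ≤ p and y is nonempty.
The first p characters of w are 0's, so xy (and hence y) consists only of 0's. Write y = 0^k, 1 ≤ k ≤ p.
Since 1 ≤ k ≤ p, k divides p!; set t = 1 + p!/k. Then xy^t z has p + (p!/k)·k = p + p! copies of 0. Now the 0-count is p+p! and (1-count)+1 = (p+p!-1)+1 = p+p!, so i ≠ j+1 fails. So xy^t z = 0^{p+p!} 1^{p+p!-1} ∉ L.
This is a contradiction; hence L is not regular.

0^{p+p!} 1^{p+p!-1}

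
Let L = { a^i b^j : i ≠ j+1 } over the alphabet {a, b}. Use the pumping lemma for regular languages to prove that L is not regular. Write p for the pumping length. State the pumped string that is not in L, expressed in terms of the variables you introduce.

Suppose for contradiction that L is regular, and let p be the pumping length.
Choose w = a^p b^{p+p!-1}. Since p ≠ (p+p!-1)+1 = p+p!, w ∈ L; and |w| ≥ p.
By the pumping lemma, w = xyz with |xy| ≤ p and y is nonempty.
Since the first p symbols of w are all a's and |xy| ≤ p, y lies entirely in the leading a-block: y = a^k for some k with 1 ≤ k ≤ p.
Since 1 ≤ k ≤ p, k divides p!; set t = 1 + p!/k. Then xy^t z has p + (p!/k)·k = p + p! copies of a. Now the a-count is p+p! and (b-count)+1 = (p+p!-1)+1 = p+p!, so i ≠ j+1 fails. So xy^t z = a^{p+p!} b^{p+p!-1} ∉ L.
This contradicts the pumping lemma, so L is not regular.

a^{p+p!} b^{p+p!-1}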